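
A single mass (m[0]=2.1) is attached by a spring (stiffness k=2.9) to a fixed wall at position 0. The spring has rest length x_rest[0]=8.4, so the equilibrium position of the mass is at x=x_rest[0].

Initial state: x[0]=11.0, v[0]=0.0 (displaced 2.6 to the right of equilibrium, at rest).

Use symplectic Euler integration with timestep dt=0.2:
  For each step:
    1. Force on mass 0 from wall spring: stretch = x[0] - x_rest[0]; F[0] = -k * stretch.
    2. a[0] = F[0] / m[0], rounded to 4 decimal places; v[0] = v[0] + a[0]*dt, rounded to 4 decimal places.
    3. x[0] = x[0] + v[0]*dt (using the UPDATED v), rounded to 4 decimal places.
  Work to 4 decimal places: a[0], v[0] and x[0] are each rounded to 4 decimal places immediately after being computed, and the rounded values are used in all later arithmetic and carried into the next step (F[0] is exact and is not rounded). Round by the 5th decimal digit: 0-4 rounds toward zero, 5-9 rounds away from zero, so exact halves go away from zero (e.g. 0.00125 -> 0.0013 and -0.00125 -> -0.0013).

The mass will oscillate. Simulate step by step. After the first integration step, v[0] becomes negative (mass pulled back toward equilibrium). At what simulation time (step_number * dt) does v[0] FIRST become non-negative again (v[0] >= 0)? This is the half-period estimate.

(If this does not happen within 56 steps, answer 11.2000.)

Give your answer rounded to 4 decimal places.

Answer: 2.8000

Derivation:
Step 0: x=[11.0000] v=[0.0000]
Step 1: x=[10.8564] v=[-0.7181]
Step 2: x=[10.5771] v=[-1.3965]
Step 3: x=[10.1775] v=[-1.9978]
Step 4: x=[9.6798] v=[-2.4887]
Step 5: x=[9.1114] v=[-2.8422]
Step 6: x=[8.5037] v=[-3.0387]
Step 7: x=[7.8902] v=[-3.0673]
Step 8: x=[7.3049] v=[-2.9265]
Step 9: x=[6.7801] v=[-2.6240]
Step 10: x=[6.3448] v=[-2.1766]
Step 11: x=[6.0230] v=[-1.6090]
Step 12: x=[5.8325] v=[-0.9525]
Step 13: x=[5.7838] v=[-0.2434]
Step 14: x=[5.8796] v=[0.4792]
First v>=0 after going negative at step 14, time=2.8000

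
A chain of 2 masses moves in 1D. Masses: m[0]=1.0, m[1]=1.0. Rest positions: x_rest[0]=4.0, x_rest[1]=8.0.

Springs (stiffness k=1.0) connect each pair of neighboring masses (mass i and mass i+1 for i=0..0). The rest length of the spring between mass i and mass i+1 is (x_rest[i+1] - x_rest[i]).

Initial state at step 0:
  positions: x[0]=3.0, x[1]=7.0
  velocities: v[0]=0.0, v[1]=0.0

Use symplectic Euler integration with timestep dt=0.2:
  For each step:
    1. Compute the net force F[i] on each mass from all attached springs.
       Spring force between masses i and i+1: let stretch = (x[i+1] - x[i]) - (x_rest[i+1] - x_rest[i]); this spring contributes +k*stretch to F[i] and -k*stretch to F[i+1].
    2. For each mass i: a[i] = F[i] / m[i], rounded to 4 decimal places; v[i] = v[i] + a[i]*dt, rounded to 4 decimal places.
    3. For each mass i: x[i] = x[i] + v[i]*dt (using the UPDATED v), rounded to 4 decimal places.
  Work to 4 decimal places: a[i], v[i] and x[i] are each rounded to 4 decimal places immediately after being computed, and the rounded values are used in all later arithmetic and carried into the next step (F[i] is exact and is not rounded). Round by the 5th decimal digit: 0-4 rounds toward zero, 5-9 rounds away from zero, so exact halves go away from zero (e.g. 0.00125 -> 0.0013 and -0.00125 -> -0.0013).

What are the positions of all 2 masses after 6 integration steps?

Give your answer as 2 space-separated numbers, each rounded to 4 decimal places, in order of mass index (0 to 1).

Step 0: x=[3.0000 7.0000] v=[0.0000 0.0000]
Step 1: x=[3.0000 7.0000] v=[0.0000 0.0000]
Step 2: x=[3.0000 7.0000] v=[0.0000 0.0000]
Step 3: x=[3.0000 7.0000] v=[0.0000 0.0000]
Step 4: x=[3.0000 7.0000] v=[0.0000 0.0000]
Step 5: x=[3.0000 7.0000] v=[0.0000 0.0000]
Step 6: x=[3.0000 7.0000] v=[0.0000 0.0000]

Answer: 3.0000 7.0000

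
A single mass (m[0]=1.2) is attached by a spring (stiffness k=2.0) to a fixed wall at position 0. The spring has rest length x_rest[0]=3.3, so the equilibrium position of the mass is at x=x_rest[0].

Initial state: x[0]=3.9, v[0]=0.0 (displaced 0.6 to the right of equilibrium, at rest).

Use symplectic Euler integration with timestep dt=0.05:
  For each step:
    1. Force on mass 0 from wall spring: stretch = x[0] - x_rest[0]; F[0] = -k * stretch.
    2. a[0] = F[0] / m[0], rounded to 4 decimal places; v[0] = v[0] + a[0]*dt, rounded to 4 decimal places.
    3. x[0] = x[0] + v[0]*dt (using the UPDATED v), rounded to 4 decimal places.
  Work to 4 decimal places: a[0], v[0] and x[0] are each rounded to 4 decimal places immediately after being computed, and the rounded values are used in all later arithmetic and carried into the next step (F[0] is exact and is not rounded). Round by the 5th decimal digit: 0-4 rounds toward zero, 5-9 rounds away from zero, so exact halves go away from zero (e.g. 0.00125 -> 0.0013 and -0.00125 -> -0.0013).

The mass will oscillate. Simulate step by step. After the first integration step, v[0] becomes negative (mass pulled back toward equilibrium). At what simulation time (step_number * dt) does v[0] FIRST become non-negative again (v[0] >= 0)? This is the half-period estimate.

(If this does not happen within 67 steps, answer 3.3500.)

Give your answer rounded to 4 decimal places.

Step 0: x=[3.9000] v=[0.0000]
Step 1: x=[3.8975] v=[-0.0500]
Step 2: x=[3.8925] v=[-0.0998]
Step 3: x=[3.8850] v=[-0.1492]
Step 4: x=[3.8751] v=[-0.1980]
Step 5: x=[3.8628] v=[-0.2459]
Step 6: x=[3.8482] v=[-0.2928]
Step 7: x=[3.8313] v=[-0.3385]
Step 8: x=[3.8122] v=[-0.3828]
Step 9: x=[3.7909] v=[-0.4255]
Step 10: x=[3.7676] v=[-0.4664]
Step 11: x=[3.7423] v=[-0.5054]
Step 12: x=[3.7152] v=[-0.5423]
Step 13: x=[3.6864] v=[-0.5769]
Step 14: x=[3.6559] v=[-0.6091]
Step 15: x=[3.6240] v=[-0.6388]
Step 16: x=[3.5907] v=[-0.6658]
Step 17: x=[3.5562] v=[-0.6900]
Step 18: x=[3.5206] v=[-0.7114]
Step 19: x=[3.4841] v=[-0.7298]
Step 20: x=[3.4468] v=[-0.7451]
Step 21: x=[3.4089] v=[-0.7573]
Step 22: x=[3.3706] v=[-0.7664]
Step 23: x=[3.3320] v=[-0.7723]
Step 24: x=[3.2933] v=[-0.7750]
Step 25: x=[3.2546] v=[-0.7744]
Step 26: x=[3.2161] v=[-0.7706]
Step 27: x=[3.1779] v=[-0.7636]
Step 28: x=[3.1402] v=[-0.7534]
Step 29: x=[3.1032] v=[-0.7401]
Step 30: x=[3.0670] v=[-0.7237]
Step 31: x=[3.0318] v=[-0.7043]
Step 32: x=[2.9977] v=[-0.6820]
Step 33: x=[2.9649] v=[-0.6568]
Step 34: x=[2.9335] v=[-0.6289]
Step 35: x=[2.9036] v=[-0.5984]
Step 36: x=[2.8753] v=[-0.5654]
Step 37: x=[2.8488] v=[-0.5300]
Step 38: x=[2.8242] v=[-0.4924]
Step 39: x=[2.8016] v=[-0.4528]
Step 40: x=[2.7810] v=[-0.4113]
Step 41: x=[2.7626] v=[-0.3681]
Step 42: x=[2.7464] v=[-0.3233]
Step 43: x=[2.7325] v=[-0.2772]
Step 44: x=[2.7210] v=[-0.2299]
Step 45: x=[2.7119] v=[-0.1817]
Step 46: x=[2.7053] v=[-0.1327]
Step 47: x=[2.7011] v=[-0.0831]
Step 48: x=[2.6994] v=[-0.0332]
Step 49: x=[2.7002] v=[0.0169]
First v>=0 after going negative at step 49, time=2.4500

Answer: 2.4500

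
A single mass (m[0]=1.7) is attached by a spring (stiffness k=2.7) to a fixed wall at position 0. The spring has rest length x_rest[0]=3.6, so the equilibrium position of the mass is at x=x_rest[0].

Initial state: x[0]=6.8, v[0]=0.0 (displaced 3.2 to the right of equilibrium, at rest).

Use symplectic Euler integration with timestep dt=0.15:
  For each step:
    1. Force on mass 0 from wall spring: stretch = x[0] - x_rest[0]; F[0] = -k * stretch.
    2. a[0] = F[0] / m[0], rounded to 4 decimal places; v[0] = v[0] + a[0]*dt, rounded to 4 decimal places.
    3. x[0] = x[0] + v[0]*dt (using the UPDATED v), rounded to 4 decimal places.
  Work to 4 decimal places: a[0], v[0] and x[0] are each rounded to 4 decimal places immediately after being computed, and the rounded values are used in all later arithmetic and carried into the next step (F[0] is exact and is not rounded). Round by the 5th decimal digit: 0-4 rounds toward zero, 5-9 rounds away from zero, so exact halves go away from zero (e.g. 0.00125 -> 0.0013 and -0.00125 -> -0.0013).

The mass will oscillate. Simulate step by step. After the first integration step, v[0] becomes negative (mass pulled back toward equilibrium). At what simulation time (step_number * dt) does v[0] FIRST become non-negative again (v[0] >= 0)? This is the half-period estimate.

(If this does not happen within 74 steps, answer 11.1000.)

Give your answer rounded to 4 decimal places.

Step 0: x=[6.8000] v=[0.0000]
Step 1: x=[6.6856] v=[-0.7624]
Step 2: x=[6.4610] v=[-1.4975]
Step 3: x=[6.1341] v=[-2.1791]
Step 4: x=[5.7167] v=[-2.7828]
Step 5: x=[5.2236] v=[-3.2871]
Step 6: x=[4.6725] v=[-3.6739]
Step 7: x=[4.0831] v=[-3.9294]
Step 8: x=[3.4764] v=[-4.0445]
Step 9: x=[2.8741] v=[-4.0151]
Step 10: x=[2.2978] v=[-3.8422]
Step 11: x=[1.7680] v=[-3.5320]
Step 12: x=[1.3037] v=[-3.0956]
Step 13: x=[0.9214] v=[-2.5485]
Step 14: x=[0.6348] v=[-1.9104]
Step 15: x=[0.4542] v=[-1.2040]
Step 16: x=[0.3860] v=[-0.4546]
Step 17: x=[0.4327] v=[0.3111]
First v>=0 after going negative at step 17, time=2.5500

Answer: 2.5500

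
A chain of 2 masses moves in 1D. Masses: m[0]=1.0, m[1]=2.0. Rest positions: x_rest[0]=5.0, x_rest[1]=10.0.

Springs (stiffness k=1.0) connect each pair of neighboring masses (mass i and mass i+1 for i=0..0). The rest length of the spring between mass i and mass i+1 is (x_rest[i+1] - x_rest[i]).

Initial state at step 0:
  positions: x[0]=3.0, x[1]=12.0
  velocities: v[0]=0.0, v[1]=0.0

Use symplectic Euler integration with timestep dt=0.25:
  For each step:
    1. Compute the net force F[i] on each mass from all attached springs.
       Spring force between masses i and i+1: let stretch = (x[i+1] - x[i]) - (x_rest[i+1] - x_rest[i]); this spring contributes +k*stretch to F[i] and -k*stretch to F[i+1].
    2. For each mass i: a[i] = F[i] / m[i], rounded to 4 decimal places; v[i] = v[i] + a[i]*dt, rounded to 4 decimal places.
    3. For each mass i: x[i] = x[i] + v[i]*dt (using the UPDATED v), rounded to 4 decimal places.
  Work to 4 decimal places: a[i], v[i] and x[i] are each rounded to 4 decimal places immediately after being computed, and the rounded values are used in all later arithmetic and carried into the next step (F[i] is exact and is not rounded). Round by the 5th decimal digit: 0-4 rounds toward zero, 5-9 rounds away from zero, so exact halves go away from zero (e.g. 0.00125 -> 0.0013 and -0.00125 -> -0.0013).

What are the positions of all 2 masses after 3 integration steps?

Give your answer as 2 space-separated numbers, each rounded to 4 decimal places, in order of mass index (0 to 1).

Answer: 4.3851 11.3075

Derivation:
Step 0: x=[3.0000 12.0000] v=[0.0000 0.0000]
Step 1: x=[3.2500 11.8750] v=[1.0000 -0.5000]
Step 2: x=[3.7266 11.6367] v=[1.9063 -0.9531]
Step 3: x=[4.3851 11.3075] v=[2.6338 -1.3169]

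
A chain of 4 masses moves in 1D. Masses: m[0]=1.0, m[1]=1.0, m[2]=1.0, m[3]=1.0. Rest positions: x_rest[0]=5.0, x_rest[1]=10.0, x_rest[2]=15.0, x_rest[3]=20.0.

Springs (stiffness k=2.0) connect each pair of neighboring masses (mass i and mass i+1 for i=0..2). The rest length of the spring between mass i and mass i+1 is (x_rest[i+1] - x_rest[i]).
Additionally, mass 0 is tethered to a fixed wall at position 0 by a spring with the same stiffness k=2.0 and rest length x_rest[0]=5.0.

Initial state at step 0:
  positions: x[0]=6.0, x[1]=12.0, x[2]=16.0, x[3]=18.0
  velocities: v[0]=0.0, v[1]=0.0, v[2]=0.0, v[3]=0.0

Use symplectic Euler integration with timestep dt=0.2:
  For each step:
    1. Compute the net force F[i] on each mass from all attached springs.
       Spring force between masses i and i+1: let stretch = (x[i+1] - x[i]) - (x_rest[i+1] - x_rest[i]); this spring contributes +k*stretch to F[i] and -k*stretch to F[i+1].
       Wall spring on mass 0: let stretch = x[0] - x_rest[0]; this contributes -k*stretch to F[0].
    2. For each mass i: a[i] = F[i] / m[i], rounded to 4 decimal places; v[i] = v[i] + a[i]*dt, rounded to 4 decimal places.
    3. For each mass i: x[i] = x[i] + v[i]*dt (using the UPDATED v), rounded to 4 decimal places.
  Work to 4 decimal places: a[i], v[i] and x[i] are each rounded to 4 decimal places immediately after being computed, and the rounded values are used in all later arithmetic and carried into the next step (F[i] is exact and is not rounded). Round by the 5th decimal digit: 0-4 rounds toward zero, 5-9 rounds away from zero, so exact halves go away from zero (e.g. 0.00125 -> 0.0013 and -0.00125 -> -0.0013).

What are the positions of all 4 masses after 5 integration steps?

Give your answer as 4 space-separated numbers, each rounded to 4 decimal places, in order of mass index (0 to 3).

Step 0: x=[6.0000 12.0000 16.0000 18.0000] v=[0.0000 0.0000 0.0000 0.0000]
Step 1: x=[6.0000 11.8400 15.8400 18.2400] v=[0.0000 -0.8000 -0.8000 1.2000]
Step 2: x=[5.9872 11.5328 15.5520 18.6880] v=[-0.0640 -1.5360 -1.4400 2.2400]
Step 3: x=[5.9391 11.1035 15.1933 19.2851] v=[-0.2406 -2.1466 -1.7933 2.9856]
Step 4: x=[5.8290 10.5882 14.8348 19.9549] v=[-0.5505 -2.5764 -1.7925 3.3489]
Step 5: x=[5.6333 10.0319 14.5462 20.6151] v=[-0.9784 -2.7814 -1.4431 3.3009]

Answer: 5.6333 10.0319 14.5462 20.6151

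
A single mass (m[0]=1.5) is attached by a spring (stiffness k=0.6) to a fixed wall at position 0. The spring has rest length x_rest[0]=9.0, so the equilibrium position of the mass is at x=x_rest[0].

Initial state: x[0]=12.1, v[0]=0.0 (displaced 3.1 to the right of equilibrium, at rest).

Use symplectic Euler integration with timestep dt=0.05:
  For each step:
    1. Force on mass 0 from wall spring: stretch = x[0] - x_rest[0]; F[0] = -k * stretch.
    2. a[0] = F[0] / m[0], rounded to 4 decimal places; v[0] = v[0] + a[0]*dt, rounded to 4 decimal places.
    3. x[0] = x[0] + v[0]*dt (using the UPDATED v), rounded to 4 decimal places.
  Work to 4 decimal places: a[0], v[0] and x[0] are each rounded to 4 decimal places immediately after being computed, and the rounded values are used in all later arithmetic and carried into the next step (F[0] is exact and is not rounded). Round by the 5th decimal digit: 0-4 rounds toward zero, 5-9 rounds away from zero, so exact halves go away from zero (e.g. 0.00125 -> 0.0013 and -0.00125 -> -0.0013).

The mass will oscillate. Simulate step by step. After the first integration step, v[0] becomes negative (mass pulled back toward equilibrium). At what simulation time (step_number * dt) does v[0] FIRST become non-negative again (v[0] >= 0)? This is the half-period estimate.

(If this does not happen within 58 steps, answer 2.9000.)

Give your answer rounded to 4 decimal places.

Step 0: x=[12.1000] v=[0.0000]
Step 1: x=[12.0969] v=[-0.0620]
Step 2: x=[12.0907] v=[-0.1239]
Step 3: x=[12.0814] v=[-0.1857]
Step 4: x=[12.0690] v=[-0.2473]
Step 5: x=[12.0536] v=[-0.3087]
Step 6: x=[12.0351] v=[-0.3698]
Step 7: x=[12.0136] v=[-0.4305]
Step 8: x=[11.9891] v=[-0.4908]
Step 9: x=[11.9616] v=[-0.5506]
Step 10: x=[11.9311] v=[-0.6098]
Step 11: x=[11.8977] v=[-0.6684]
Step 12: x=[11.8614] v=[-0.7264]
Step 13: x=[11.8222] v=[-0.7836]
Step 14: x=[11.7802] v=[-0.8400]
Step 15: x=[11.7354] v=[-0.8956]
Step 16: x=[11.6879] v=[-0.9503]
Step 17: x=[11.6377] v=[-1.0041]
Step 18: x=[11.5849] v=[-1.0569]
Step 19: x=[11.5295] v=[-1.1086]
Step 20: x=[11.4715] v=[-1.1592]
Step 21: x=[11.4111] v=[-1.2086]
Step 22: x=[11.3483] v=[-1.2568]
Step 23: x=[11.2831] v=[-1.3038]
Step 24: x=[11.2156] v=[-1.3495]
Step 25: x=[11.1459] v=[-1.3938]
Step 26: x=[11.0741] v=[-1.4367]
Step 27: x=[11.0002] v=[-1.4782]
Step 28: x=[10.9243] v=[-1.5182]
Step 29: x=[10.8465] v=[-1.5567]
Step 30: x=[10.7668] v=[-1.5936]
Step 31: x=[10.6854] v=[-1.6289]
Step 32: x=[10.6023] v=[-1.6626]
Step 33: x=[10.5176] v=[-1.6946]
Step 34: x=[10.4314] v=[-1.7250]
Step 35: x=[10.3437] v=[-1.7536]
Step 36: x=[10.2547] v=[-1.7805]
Step 37: x=[10.1644] v=[-1.8056]
Step 38: x=[10.0730] v=[-1.8289]
Step 39: x=[9.9805] v=[-1.8504]
Step 40: x=[9.8870] v=[-1.8700]
Step 41: x=[9.7926] v=[-1.8877]
Step 42: x=[9.6974] v=[-1.9036]
Step 43: x=[9.6015] v=[-1.9176]
Step 44: x=[9.5050] v=[-1.9296]
Step 45: x=[9.4080] v=[-1.9397]
Step 46: x=[9.3106] v=[-1.9479]
Step 47: x=[9.2129] v=[-1.9541]
Step 48: x=[9.1150] v=[-1.9584]
Step 49: x=[9.0170] v=[-1.9607]
Step 50: x=[8.9190] v=[-1.9610]
Step 51: x=[8.8210] v=[-1.9594]
Step 52: x=[8.7232] v=[-1.9558]
Step 53: x=[8.6257] v=[-1.9503]
Step 54: x=[8.5286] v=[-1.9428]
Step 55: x=[8.4319] v=[-1.9334]
Step 56: x=[8.3358] v=[-1.9220]
Step 57: x=[8.2404] v=[-1.9087]
Step 58: x=[8.1457] v=[-1.8935]
v[0] did not become non-negative within 58 steps; using fallback time=2.9000

Answer: 2.9000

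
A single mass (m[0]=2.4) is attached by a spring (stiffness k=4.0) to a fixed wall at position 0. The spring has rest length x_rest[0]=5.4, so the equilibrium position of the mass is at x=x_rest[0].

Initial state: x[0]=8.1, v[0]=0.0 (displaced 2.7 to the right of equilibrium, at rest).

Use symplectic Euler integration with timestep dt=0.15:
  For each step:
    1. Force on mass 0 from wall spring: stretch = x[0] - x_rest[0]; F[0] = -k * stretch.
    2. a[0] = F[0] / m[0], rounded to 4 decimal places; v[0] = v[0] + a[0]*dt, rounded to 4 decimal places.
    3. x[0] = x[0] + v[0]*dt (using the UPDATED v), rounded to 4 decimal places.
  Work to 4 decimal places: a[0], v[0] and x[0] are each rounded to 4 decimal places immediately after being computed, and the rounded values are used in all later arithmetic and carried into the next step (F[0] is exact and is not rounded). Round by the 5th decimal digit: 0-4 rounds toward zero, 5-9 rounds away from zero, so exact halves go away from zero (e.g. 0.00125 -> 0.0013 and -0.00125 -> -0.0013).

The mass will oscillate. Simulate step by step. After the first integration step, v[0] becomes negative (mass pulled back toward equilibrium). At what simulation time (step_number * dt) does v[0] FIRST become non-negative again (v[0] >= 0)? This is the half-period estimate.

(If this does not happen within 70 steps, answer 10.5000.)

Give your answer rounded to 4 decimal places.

Step 0: x=[8.1000] v=[0.0000]
Step 1: x=[7.9988] v=[-0.6750]
Step 2: x=[7.8001] v=[-1.3247]
Step 3: x=[7.5114] v=[-1.9247]
Step 4: x=[7.1435] v=[-2.4526]
Step 5: x=[6.7102] v=[-2.8885]
Step 6: x=[6.2278] v=[-3.2161]
Step 7: x=[5.7143] v=[-3.4231]
Step 8: x=[5.1890] v=[-3.5017]
Step 9: x=[4.6717] v=[-3.4489]
Step 10: x=[4.1817] v=[-3.2668]
Step 11: x=[3.7374] v=[-2.9622]
Step 12: x=[3.3554] v=[-2.5466]
Step 13: x=[3.0501] v=[-2.0354]
Step 14: x=[2.8329] v=[-1.4479]
Step 15: x=[2.7120] v=[-0.8061]
Step 16: x=[2.6919] v=[-0.1341]
Step 17: x=[2.7733] v=[0.5429]
First v>=0 after going negative at step 17, time=2.5500

Answer: 2.5500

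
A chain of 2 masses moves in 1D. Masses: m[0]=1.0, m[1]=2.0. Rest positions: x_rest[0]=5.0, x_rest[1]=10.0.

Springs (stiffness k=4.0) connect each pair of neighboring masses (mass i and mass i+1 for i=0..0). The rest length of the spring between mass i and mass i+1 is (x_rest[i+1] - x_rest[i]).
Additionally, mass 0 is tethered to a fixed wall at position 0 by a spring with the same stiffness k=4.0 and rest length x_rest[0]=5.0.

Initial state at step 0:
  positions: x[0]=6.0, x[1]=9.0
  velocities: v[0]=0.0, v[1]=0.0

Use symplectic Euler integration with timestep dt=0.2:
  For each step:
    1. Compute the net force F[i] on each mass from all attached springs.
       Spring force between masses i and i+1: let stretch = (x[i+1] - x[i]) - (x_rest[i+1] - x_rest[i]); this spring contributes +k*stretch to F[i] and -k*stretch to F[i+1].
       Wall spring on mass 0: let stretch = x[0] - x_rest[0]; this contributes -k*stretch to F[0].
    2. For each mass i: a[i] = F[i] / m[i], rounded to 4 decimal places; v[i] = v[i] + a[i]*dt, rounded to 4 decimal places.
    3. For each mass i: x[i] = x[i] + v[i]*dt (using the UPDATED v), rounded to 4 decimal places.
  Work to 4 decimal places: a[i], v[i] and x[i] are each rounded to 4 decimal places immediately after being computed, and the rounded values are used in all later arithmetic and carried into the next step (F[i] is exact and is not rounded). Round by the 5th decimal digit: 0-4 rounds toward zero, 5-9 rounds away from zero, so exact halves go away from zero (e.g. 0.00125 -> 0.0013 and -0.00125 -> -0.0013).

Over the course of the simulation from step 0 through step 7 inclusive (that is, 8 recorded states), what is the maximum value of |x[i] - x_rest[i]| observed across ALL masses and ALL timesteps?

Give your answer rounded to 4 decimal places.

Answer: 1.5565

Derivation:
Step 0: x=[6.0000 9.0000] v=[0.0000 0.0000]
Step 1: x=[5.5200 9.1600] v=[-2.4000 0.8000]
Step 2: x=[4.7392 9.4288] v=[-3.9040 1.3440]
Step 3: x=[3.9505 9.7224] v=[-3.9437 1.4682]
Step 4: x=[3.4532 9.9543] v=[-2.4866 1.1594]
Step 5: x=[3.4435 10.0661] v=[-0.0483 0.5590]
Step 6: x=[3.9425 10.0481] v=[2.4950 -0.0900]
Step 7: x=[4.7876 9.9417] v=[4.2255 -0.5322]
Max displacement = 1.5565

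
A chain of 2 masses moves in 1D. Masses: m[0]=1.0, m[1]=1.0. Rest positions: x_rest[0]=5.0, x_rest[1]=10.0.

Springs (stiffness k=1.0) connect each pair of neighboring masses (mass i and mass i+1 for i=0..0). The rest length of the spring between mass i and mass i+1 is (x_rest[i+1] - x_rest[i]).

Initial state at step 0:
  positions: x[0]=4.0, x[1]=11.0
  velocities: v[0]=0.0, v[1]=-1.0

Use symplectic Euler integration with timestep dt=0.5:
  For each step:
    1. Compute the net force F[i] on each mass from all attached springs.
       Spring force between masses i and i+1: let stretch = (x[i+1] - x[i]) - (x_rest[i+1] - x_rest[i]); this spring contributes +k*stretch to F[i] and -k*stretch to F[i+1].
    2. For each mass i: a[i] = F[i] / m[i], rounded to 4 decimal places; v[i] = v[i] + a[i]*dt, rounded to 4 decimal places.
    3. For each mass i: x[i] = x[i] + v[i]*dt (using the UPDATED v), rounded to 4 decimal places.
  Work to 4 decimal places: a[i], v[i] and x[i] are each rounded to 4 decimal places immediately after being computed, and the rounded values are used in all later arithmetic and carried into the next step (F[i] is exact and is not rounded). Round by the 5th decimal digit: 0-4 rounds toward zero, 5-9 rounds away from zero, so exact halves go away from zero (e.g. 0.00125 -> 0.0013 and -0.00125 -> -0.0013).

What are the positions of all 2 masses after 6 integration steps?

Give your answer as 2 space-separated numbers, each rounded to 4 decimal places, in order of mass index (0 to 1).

Step 0: x=[4.0000 11.0000] v=[0.0000 -1.0000]
Step 1: x=[4.5000 10.0000] v=[1.0000 -2.0000]
Step 2: x=[5.1250 8.8750] v=[1.2500 -2.2500]
Step 3: x=[5.4375 8.0625] v=[0.6250 -1.6250]
Step 4: x=[5.1563 7.8438] v=[-0.5625 -0.4375]
Step 5: x=[4.2969 8.2032] v=[-1.7188 0.7188]
Step 6: x=[3.1641 8.8361] v=[-2.2657 1.2657]

Answer: 3.1641 8.8361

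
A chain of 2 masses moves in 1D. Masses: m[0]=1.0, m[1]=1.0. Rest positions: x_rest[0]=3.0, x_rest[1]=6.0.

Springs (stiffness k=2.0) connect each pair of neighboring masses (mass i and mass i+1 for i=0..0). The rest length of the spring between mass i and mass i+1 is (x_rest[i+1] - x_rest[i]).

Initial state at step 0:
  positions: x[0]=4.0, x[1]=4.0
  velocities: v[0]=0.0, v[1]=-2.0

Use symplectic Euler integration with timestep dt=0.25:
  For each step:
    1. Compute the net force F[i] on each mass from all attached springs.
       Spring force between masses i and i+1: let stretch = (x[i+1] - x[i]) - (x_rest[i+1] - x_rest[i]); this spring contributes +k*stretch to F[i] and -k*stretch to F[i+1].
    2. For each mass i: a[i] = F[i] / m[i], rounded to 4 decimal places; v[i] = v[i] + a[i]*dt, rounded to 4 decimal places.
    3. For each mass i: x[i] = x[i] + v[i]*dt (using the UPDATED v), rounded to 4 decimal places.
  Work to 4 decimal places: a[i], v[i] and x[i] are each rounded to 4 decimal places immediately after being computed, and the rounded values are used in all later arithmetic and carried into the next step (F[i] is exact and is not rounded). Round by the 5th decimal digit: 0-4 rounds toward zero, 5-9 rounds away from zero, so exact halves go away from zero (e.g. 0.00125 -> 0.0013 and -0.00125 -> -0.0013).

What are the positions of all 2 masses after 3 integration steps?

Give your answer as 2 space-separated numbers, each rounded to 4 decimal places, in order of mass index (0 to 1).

Step 0: x=[4.0000 4.0000] v=[0.0000 -2.0000]
Step 1: x=[3.6250 3.8750] v=[-1.5000 -0.5000]
Step 2: x=[2.9063 4.0938] v=[-2.8750 0.8750]
Step 3: x=[1.9610 4.5391] v=[-3.7813 1.7813]

Answer: 1.9610 4.5391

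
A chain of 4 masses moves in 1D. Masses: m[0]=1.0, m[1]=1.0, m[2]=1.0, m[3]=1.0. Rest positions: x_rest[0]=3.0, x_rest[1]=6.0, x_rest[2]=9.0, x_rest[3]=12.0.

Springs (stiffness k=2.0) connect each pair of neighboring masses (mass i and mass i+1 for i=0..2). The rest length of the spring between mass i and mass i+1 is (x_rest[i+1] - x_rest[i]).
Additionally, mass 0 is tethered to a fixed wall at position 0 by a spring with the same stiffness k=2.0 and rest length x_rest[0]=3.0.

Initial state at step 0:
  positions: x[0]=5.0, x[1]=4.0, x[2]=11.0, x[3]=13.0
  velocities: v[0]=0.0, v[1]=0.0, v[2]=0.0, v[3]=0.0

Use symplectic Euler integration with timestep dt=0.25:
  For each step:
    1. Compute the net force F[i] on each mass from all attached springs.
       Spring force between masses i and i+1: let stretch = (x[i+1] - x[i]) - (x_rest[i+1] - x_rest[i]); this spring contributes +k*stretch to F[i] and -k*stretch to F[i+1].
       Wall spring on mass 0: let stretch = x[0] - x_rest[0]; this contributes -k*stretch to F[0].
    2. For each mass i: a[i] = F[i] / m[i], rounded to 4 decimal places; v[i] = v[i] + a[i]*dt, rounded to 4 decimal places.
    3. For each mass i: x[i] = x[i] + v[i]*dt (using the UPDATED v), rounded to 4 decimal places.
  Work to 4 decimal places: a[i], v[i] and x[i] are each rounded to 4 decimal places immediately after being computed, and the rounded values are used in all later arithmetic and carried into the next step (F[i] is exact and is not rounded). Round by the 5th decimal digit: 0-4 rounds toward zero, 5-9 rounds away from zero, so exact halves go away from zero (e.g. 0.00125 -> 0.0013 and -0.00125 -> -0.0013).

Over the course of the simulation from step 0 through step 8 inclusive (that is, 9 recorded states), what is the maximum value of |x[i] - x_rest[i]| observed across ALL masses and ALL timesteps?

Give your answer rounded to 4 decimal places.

Step 0: x=[5.0000 4.0000 11.0000 13.0000] v=[0.0000 0.0000 0.0000 0.0000]
Step 1: x=[4.2500 5.0000 10.3750 13.1250] v=[-3.0000 4.0000 -2.5000 0.5000]
Step 2: x=[3.0625 6.5781 9.4219 13.2813] v=[-4.7500 6.3125 -3.8125 0.6250]
Step 3: x=[1.9316 8.0723 8.5957 13.3301] v=[-4.5235 5.9766 -3.3047 0.1953]
Step 4: x=[1.3269 8.8643 8.2959 13.1621] v=[-2.4190 3.1680 -1.1992 -0.6719]
Step 5: x=[1.4985 8.6431 8.6754 12.7609] v=[0.6863 -0.8849 1.5181 -1.6050]
Step 6: x=[2.3759 7.5328 9.5616 12.2240] v=[3.5094 -4.4411 3.5447 -2.1478]
Step 7: x=[3.6009 6.0315 10.5270 11.7293] v=[4.8999 -6.0052 3.8615 -1.9790]
Step 8: x=[4.6796 4.7883 11.0807 11.4593] v=[4.3148 -4.9728 2.2149 -1.0802]
Max displacement = 2.8643

Answer: 2.8643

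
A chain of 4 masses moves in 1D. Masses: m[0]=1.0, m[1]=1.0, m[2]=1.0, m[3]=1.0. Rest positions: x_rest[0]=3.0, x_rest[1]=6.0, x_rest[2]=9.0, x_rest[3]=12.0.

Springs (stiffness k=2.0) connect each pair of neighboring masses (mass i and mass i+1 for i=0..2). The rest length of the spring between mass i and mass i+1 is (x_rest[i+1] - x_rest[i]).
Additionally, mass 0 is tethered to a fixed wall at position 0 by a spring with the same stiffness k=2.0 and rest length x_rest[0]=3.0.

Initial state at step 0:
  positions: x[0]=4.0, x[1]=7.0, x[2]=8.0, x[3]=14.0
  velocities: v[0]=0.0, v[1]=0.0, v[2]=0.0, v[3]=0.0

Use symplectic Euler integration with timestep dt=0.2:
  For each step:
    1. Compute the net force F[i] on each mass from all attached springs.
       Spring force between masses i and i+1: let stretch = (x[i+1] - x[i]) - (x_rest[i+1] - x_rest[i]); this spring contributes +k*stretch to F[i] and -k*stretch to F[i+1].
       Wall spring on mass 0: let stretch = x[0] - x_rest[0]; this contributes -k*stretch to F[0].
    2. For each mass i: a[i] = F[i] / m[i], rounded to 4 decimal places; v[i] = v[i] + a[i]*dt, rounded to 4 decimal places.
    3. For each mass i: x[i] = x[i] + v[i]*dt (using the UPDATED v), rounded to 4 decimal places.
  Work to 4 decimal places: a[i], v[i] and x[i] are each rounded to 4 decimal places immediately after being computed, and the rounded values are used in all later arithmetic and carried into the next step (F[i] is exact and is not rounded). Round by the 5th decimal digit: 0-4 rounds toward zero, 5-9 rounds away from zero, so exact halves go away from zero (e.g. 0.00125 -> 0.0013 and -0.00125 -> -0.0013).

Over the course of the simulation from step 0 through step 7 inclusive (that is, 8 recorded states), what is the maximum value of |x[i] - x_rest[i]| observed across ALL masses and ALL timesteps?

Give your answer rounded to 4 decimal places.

Step 0: x=[4.0000 7.0000 8.0000 14.0000] v=[0.0000 0.0000 0.0000 0.0000]
Step 1: x=[3.9200 6.8400 8.4000 13.7600] v=[-0.4000 -0.8000 2.0000 -1.2000]
Step 2: x=[3.7600 6.5712 9.1040 13.3312] v=[-0.8000 -1.3440 3.5200 -2.1440]
Step 3: x=[3.5241 6.2801 9.9436 12.8042] v=[-1.1795 -1.4554 4.1978 -2.6349]
Step 4: x=[3.2268 6.0616 10.7189 12.2884] v=[-1.4867 -1.0924 3.8766 -2.5791]
Step 5: x=[2.8981 5.9889 11.2472 11.8870] v=[-1.6435 -0.3634 2.6415 -2.0069]
Step 6: x=[2.5848 6.0896 11.4060 11.6744] v=[-1.5664 0.5036 0.7941 -1.0628]
Step 7: x=[2.3451 6.3352 11.1610 11.6804] v=[-1.1984 1.2282 -1.2251 0.0298]
Max displacement = 2.4060

Answer: 2.4060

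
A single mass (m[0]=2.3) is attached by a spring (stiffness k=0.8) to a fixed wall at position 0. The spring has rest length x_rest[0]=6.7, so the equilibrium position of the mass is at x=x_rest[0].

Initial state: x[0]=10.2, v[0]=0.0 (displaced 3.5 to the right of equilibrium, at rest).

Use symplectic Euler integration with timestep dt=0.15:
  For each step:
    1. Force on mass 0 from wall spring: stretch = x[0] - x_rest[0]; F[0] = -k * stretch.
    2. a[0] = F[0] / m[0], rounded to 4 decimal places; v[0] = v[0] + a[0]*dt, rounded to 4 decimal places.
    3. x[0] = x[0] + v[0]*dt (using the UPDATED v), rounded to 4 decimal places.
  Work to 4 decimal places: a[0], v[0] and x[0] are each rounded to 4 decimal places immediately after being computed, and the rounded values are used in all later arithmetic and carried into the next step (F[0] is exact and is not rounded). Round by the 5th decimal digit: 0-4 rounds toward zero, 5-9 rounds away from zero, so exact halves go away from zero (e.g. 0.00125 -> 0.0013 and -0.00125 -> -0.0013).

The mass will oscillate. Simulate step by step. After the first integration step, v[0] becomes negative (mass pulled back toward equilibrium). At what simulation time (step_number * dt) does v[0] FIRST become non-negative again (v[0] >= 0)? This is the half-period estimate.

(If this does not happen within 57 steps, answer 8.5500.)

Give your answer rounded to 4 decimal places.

Step 0: x=[10.2000] v=[0.0000]
Step 1: x=[10.1726] v=[-0.1826]
Step 2: x=[10.1180] v=[-0.3638]
Step 3: x=[10.0367] v=[-0.5421]
Step 4: x=[9.9293] v=[-0.7162]
Step 5: x=[9.7966] v=[-0.8847]
Step 6: x=[9.6397] v=[-1.0463]
Step 7: x=[9.4597] v=[-1.1997]
Step 8: x=[9.2581] v=[-1.3437]
Step 9: x=[9.0365] v=[-1.4772]
Step 10: x=[8.7966] v=[-1.5991]
Step 11: x=[8.5403] v=[-1.7085]
Step 12: x=[8.2696] v=[-1.8045]
Step 13: x=[7.9866] v=[-1.8864]
Step 14: x=[7.6936] v=[-1.9535]
Step 15: x=[7.3928] v=[-2.0053]
Step 16: x=[7.0866] v=[-2.0415]
Step 17: x=[6.7773] v=[-2.0617]
Step 18: x=[6.4674] v=[-2.0657]
Step 19: x=[6.1594] v=[-2.0536]
Step 20: x=[5.8556] v=[-2.0254]
Step 21: x=[5.5584] v=[-1.9813]
Step 22: x=[5.2701] v=[-1.9217]
Step 23: x=[4.9930] v=[-1.8471]
Step 24: x=[4.7293] v=[-1.7580]
Step 25: x=[4.4810] v=[-1.6552]
Step 26: x=[4.2501] v=[-1.5394]
Step 27: x=[4.0384] v=[-1.4116]
Step 28: x=[3.8475] v=[-1.2727]
Step 29: x=[3.6789] v=[-1.1239]
Step 30: x=[3.5340] v=[-0.9663]
Step 31: x=[3.4138] v=[-0.8011]
Step 32: x=[3.3193] v=[-0.6297]
Step 33: x=[3.2513] v=[-0.4533]
Step 34: x=[3.2103] v=[-0.2734]
Step 35: x=[3.1966] v=[-0.0913]
Step 36: x=[3.2103] v=[0.0915]
First v>=0 after going negative at step 36, time=5.4000

Answer: 5.4000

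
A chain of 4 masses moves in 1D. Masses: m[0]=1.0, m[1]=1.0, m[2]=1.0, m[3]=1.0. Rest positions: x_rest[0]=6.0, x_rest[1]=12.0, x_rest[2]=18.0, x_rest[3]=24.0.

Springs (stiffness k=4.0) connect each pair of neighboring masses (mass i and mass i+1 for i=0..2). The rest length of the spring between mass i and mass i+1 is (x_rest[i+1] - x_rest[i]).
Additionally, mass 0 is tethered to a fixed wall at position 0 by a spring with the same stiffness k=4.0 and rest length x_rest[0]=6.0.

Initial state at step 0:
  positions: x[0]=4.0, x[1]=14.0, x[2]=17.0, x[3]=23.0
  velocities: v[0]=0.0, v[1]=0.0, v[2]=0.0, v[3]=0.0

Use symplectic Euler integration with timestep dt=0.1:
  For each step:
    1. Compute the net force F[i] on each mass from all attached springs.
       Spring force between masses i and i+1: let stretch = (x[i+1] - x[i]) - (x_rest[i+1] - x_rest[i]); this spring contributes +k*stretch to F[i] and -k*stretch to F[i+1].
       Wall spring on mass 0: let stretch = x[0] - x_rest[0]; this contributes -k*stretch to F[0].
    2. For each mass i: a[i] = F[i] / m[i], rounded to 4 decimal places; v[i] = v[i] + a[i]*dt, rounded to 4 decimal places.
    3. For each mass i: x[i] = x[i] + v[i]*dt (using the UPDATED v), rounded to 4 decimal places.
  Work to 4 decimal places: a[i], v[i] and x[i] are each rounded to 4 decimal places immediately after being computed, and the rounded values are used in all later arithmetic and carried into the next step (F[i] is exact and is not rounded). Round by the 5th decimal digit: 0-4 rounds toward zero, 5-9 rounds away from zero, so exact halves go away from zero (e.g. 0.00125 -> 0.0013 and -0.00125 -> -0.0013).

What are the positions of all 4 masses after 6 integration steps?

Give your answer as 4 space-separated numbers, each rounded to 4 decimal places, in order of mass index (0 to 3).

Step 0: x=[4.0000 14.0000 17.0000 23.0000] v=[0.0000 0.0000 0.0000 0.0000]
Step 1: x=[4.2400 13.7200 17.1200 23.0000] v=[2.4000 -2.8000 1.2000 0.0000]
Step 2: x=[4.6896 13.1968 17.3392 23.0048] v=[4.4960 -5.2320 2.1920 0.0480]
Step 3: x=[5.2919 12.4990 17.6193 23.0230] v=[6.0230 -6.9779 2.8013 0.1818]
Step 4: x=[5.9708 11.7177 17.9108 23.0650] v=[6.7891 -7.8126 2.9147 0.4203]
Step 5: x=[6.6408 10.9543 18.1607 23.1409] v=[6.6995 -7.6341 2.4991 0.7586]
Step 6: x=[7.2177 10.3066 18.3216 23.2576] v=[5.7686 -6.4769 1.6086 1.1665]

Answer: 7.2177 10.3066 18.3216 23.2576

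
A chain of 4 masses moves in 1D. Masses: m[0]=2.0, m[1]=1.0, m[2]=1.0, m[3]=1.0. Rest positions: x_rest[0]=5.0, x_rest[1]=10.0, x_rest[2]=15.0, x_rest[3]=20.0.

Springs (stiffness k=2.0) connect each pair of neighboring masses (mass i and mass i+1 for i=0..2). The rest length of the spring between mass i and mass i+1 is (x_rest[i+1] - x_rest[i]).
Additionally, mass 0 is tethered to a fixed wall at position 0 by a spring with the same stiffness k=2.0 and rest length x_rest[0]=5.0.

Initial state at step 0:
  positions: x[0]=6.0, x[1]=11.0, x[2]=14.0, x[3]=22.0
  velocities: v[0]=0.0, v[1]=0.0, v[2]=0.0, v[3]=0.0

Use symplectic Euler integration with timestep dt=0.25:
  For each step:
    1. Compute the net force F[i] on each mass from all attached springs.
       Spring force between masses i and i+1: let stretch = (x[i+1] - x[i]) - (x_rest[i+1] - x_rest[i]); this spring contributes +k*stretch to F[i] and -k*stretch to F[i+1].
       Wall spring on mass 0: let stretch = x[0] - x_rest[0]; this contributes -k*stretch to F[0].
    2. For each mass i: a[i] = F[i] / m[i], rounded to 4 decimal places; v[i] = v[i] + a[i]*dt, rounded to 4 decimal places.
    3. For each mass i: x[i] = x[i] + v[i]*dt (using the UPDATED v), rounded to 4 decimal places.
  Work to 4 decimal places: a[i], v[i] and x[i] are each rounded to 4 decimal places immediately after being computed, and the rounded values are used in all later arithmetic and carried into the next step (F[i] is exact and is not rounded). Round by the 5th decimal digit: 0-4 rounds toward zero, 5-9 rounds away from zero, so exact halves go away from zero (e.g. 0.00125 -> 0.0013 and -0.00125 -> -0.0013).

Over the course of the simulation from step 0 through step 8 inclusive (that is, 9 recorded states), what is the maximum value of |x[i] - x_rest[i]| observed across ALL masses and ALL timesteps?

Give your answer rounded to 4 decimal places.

Step 0: x=[6.0000 11.0000 14.0000 22.0000] v=[0.0000 0.0000 0.0000 0.0000]
Step 1: x=[5.9375 10.7500 14.6250 21.6250] v=[-0.2500 -1.0000 2.5000 -1.5000]
Step 2: x=[5.8047 10.3828 15.6406 21.0000] v=[-0.5313 -1.4688 4.0625 -2.5000]
Step 3: x=[5.5952 10.1006 16.6689 20.3301] v=[-0.8380 -1.1290 4.1133 -2.6797]
Step 4: x=[5.3176 10.0762 17.3339 19.8275] v=[-1.1105 -0.0976 2.6598 -2.0103]
Step 5: x=[5.0050 10.3642 17.4034 19.6382] v=[-1.2503 1.1520 0.2778 -0.7571]
Step 6: x=[4.7146 10.8622 16.8723 19.7946] v=[-1.1618 1.9920 -2.1244 0.6255]
Step 7: x=[4.5137 11.3430 15.9552 20.2107] v=[-0.8036 1.9233 -3.6683 1.6644]
Step 8: x=[4.4575 11.5467 14.9935 20.7199] v=[-0.2247 0.8148 -3.8467 2.0367]
Max displacement = 2.4034

Answer: 2.4034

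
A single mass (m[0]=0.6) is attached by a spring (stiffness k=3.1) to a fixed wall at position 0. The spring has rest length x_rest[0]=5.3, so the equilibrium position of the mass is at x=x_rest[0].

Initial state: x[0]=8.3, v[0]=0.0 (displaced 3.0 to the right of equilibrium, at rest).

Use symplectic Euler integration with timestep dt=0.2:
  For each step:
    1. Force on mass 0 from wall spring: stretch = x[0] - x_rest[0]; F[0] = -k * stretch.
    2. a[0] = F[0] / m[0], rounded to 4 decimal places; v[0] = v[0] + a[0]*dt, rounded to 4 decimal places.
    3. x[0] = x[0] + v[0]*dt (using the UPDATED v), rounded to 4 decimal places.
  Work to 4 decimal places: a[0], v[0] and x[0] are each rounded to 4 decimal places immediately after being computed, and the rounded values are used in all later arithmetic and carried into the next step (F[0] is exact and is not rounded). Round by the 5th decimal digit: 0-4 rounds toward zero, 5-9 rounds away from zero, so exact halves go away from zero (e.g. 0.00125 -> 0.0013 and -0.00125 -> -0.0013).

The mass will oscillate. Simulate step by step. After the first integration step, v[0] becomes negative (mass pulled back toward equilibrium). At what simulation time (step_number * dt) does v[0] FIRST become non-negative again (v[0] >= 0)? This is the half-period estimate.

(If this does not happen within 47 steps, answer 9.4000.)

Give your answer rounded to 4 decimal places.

Step 0: x=[8.3000] v=[0.0000]
Step 1: x=[7.6800] v=[-3.1000]
Step 2: x=[6.5681] v=[-5.5593]
Step 3: x=[5.1942] v=[-6.8697]
Step 4: x=[3.8421] v=[-6.7604]
Step 5: x=[2.7913] v=[-5.2539]
Step 6: x=[2.2590] v=[-2.6616]
Step 7: x=[2.3552] v=[0.4808]
First v>=0 after going negative at step 7, time=1.4000

Answer: 1.4000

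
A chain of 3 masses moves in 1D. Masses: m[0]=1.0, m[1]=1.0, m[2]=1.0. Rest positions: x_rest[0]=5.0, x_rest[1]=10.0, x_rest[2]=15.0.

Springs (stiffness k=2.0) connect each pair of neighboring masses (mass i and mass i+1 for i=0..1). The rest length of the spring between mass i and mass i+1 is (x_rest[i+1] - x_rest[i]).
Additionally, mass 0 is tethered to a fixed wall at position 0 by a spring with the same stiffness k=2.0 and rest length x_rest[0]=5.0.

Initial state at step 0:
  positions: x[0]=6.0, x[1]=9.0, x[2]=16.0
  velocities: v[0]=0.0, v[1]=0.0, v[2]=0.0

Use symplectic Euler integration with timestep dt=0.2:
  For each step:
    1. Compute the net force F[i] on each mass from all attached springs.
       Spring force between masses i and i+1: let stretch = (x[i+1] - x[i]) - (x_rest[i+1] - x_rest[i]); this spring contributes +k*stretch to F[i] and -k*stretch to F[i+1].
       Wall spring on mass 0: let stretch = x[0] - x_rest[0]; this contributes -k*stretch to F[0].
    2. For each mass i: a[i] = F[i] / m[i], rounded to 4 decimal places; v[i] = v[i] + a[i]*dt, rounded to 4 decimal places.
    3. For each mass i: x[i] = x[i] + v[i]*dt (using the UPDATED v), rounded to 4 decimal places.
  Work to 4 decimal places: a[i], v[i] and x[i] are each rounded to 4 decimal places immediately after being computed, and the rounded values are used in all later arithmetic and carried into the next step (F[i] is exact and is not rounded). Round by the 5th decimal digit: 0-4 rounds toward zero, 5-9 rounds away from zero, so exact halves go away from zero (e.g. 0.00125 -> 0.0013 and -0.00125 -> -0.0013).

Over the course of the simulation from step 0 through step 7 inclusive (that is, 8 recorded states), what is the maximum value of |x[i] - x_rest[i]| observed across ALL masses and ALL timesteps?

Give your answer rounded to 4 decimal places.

Answer: 1.4672

Derivation:
Step 0: x=[6.0000 9.0000 16.0000] v=[0.0000 0.0000 0.0000]
Step 1: x=[5.7600 9.3200 15.8400] v=[-1.2000 1.6000 -0.8000]
Step 2: x=[5.3440 9.8768 15.5584] v=[-2.0800 2.7840 -1.4080]
Step 3: x=[4.8631 10.5255 15.2223] v=[-2.4045 3.2435 -1.6806]
Step 4: x=[4.4461 11.0970 14.9104] v=[-2.0848 2.8573 -1.5593]
Step 5: x=[4.2055 11.4415 14.6935] v=[-1.2029 1.7223 -1.0847]
Step 6: x=[4.2074 11.4672 14.6164] v=[0.0093 0.1287 -0.3855]
Step 7: x=[4.4535 11.1641 14.6874] v=[1.2303 -1.5155 0.3548]
Max displacement = 1.4672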